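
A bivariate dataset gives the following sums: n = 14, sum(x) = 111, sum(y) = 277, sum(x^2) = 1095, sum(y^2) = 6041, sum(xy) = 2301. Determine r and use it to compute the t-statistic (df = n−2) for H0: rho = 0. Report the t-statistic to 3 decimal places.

S_xy = nΣxy − ΣxΣy = 14·2301 − 111·277 = 32214 − 30747 = 1467
S_xx = nΣx² − (Σx)² = 14·1095 − 111² = 15330 − 12321 = 3009
S_yy = nΣy² − (Σy)² = 14·6041 − 277² = 84574 − 76729 = 7845
r = S_xy / √(S_xx·S_yy) = 1467 / √(3009·7845) = 1467 / √23605605 = 1467 / 4858.5600 = 0.3019
t = r·√(n−2)/√(1−r²) = 0.3019·√12 / √(1−0.091144) = 1.045812 / 0.953339 = 1.097

1.097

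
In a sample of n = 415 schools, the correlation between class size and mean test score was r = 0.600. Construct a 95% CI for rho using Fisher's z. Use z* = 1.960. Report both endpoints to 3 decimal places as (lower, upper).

z_r = atanh(0.600) = 0.693147;  SE = 1/√(n−3) = 1/√412 = 0.049266
z-limits: 0.693147 ± 1.960·0.049266 = 0.693147 ± 0.096561 = [0.596586, 0.789708]
ρ-limits: (tanh 0.596586, tanh 0.789708) = (0.535, 0.658)

(0.535, 0.658)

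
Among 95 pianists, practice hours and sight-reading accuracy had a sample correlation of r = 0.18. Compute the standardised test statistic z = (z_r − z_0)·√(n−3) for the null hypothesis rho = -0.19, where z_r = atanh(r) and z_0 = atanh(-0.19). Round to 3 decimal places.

3.590

Fisher z: atanh(0.18) = 0.181983, atanh(-0.19) = -0.192337
z = (z_r − z_0)·√(n−3) = (0.181983 − (-0.192337))·√92 = 0.374320 · 9.591663 = 3.590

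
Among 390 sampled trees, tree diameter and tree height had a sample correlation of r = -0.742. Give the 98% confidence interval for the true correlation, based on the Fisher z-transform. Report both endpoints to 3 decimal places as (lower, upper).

Fisher z: z_r = atanh(r) = ½·ln((1+(-0.742))/(1−(-0.742))) = -0.954915
SE(z) = 1/√(n−3) = 1/√387 = 0.050833
98% ⇒ z* = 2.326; margin = 2.326·0.050833 = 0.118238
CI on z-scale: (-1.073153, -0.836677)
Back-transform: tanh(-1.073153) = -0.790646, tanh(-0.836677) = -0.684045

(-0.791, -0.684)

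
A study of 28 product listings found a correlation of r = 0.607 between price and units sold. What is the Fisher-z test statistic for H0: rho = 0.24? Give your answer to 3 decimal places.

2.297

z_r = atanh(0.607) = 0.704157,  z_0 = atanh(0.24) = 0.244774
SE = 1/√(n−3) = 1/√25 = 0.200000
z = (z_r − z_0)/SE = (0.704157 − 0.244774) / 0.200000 = 0.459383 / 0.200000 = 2.297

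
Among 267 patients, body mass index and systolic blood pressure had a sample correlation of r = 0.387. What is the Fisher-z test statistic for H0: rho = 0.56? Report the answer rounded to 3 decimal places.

z_r = atanh(0.387) = 0.408267,  z_0 = atanh(0.56) = 0.632833
SE = 1/√(n−3) = 1/√264 = 0.061546
z = (z_r − z_0)/SE = (0.408267 − 0.632833) / 0.061546 = -0.224566 / 0.061546 = -3.649

-3.649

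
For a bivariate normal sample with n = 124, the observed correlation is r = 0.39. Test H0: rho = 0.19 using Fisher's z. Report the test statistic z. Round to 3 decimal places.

Fisher z: atanh(0.39) = 0.411800, atanh(0.19) = 0.192337
z = (z_r − z_0)·√(n−3) = (0.411800 − 0.192337)·√121 = 0.219463 · 11.000000 = 2.414

2.414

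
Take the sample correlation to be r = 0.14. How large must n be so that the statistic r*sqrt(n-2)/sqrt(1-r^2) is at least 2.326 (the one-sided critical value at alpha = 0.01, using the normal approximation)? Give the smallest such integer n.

273

Need r·√(n−2)/√(1−r²) ≥ 2.326
√(n−2) ≥ 2.326·√(1−0.0196) / 0.14 = 2.326·0.990152 / 0.14 = 16.4507
n−2 ≥ 270.6255  ⇒  n ≥ 272.6255
Smallest integer n = 273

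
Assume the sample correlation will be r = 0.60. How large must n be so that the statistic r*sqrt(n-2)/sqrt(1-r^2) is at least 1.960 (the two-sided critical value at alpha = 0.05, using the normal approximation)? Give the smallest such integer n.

9

r√(n−2)/√(1−r²) ≥ 1.960  ⇔  n−2 ≥ (1.960)²·(1−r²)/r²
(1−r²)/r² = (1−0.3600)/0.3600 = 1.7778
n ≥ 2 + 3.8416·1.7778 = 2 + 6.8296 = 8.8296
⌈8.8296⌉ = 9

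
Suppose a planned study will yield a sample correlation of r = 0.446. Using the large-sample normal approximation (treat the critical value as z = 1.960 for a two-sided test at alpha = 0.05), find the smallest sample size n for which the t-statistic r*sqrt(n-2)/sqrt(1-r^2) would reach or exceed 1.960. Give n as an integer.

Need r·√(n−2)/√(1−r²) ≥ 1.960
√(n−2) ≥ 1.960·√(1−0.198916) / 0.446 = 1.960·0.895033 / 0.446 = 3.9333
n−2 ≥ 15.4708  ⇒  n ≥ 17.4708
Smallest integer n = 18

18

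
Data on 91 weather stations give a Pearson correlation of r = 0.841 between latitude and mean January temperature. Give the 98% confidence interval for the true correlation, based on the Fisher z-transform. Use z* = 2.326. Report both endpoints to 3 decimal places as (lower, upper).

(0.752, 0.900)

z_r = atanh(0.841) = 1.224580;  SE = 1/√(n−3) = 1/√88 = 0.106600
z-limits: 1.224580 ± 2.326·0.106600 = 1.224580 ± 0.247952 = [0.976628, 1.472532]
ρ-limits: (tanh 0.976628, tanh 1.472532) = (0.752, 0.900)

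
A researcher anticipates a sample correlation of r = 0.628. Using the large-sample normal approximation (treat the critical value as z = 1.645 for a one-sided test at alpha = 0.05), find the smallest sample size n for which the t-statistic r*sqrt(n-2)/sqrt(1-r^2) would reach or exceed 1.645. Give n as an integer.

7

r√(n−2)/√(1−r²) ≥ 1.645  ⇔  n−2 ≥ (1.645)²·(1−r²)/r²
(1−r²)/r² = (1−0.394384)/0.394384 = 1.5356
n ≥ 2 + 2.706025·1.5356 = 2 + 4.1554 = 6.1554
⌈6.1554⌉ = 7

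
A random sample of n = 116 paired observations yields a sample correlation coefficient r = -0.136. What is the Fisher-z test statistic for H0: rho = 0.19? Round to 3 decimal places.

-3.499

z_r = atanh(-0.136) = -0.136848,  z_0 = atanh(0.19) = 0.192337
SE = 1/√(n−3) = 1/√113 = 0.094072
z = (z_r − z_0)/SE = (-0.136848 − 0.192337) / 0.094072 = -0.329185 / 0.094072 = -3.499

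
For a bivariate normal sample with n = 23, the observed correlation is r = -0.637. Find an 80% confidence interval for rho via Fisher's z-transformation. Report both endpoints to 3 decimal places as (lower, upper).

z_r = atanh(-0.637) = -0.753109;  SE = 1/√(n−3) = 1/√20 = 0.223607
z-limits: -0.753109 ± 1.282·0.223607 = -0.753109 ± 0.286664 = [-1.039773, -0.466445]
ρ-limits: (tanh -1.039773, tanh -0.466445) = (-0.778, -0.435)

(-0.778, -0.435)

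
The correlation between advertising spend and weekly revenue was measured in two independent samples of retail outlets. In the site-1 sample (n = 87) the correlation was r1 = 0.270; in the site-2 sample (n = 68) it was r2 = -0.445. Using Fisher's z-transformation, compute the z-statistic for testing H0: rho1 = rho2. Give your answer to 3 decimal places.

Fisher z-transforms: z1 = atanh(0.270) = 0.276864, z2 = atanh(-0.445) = -0.478448; difference d = 0.755312
Var(d) = 1/84 + 1/65 = 0.0119048 + 0.0153846 = 0.0272894
z = d/√Var(d) = 0.755312 / √0.0272894 = 0.755312 / 0.165195 = 4.572

4.572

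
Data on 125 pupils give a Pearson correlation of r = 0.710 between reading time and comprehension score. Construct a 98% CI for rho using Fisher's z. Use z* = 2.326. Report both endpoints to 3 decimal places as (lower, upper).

z_r = atanh(0.710) = 0.887184;  SE = 1/√(n−3) = 1/√122 = 0.090536
z-limits: 0.887184 ± 2.326·0.090536 = 0.887184 ± 0.210587 = [0.676597, 1.097771]
ρ-limits: (tanh 0.676597, tanh 1.097771) = (0.589, 0.800)

(0.589, 0.800)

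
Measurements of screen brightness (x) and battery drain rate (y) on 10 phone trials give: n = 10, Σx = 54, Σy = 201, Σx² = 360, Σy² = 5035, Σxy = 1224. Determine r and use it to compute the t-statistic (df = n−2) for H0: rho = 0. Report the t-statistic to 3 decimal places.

Numerator: nΣxy − (Σx)(Σy) = 10·1224 − (54)(201) = 1386
Denominator: √[(nΣx²−(Σx)²)(nΣy²−(Σy)²)]
  nΣx²−(Σx)² = 10·360 − 2916 = 684;  nΣy²−(Σy)² = 10·5035 − 40401 = 9949
  √(684·9949) = √6805116 = 2608.6617
r = 1386 / 2608.6617 = 0.5313
t = r·√(n−2)/√(1−r²) = 0.5313·√8 / √(1−0.282280) = 1.502743 / 0.847184 = 1.774

1.774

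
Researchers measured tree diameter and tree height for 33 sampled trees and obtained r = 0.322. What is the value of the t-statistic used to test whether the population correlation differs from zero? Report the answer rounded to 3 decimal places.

1 − r² = 1 − 0.103684 = 0.896316;  √(1−r²) = 0.946740
√(n−2) = √31 = 5.567764
t = r·√(n−2)/√(1−r²) = 0.322 · 5.567764 / 0.946740 = 1.894

1.894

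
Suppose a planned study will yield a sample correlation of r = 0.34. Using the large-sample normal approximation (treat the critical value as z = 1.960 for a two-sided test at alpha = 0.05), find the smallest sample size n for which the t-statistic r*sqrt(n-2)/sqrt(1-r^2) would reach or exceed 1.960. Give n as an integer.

32

Need r·√(n−2)/√(1−r²) ≥ 1.960
√(n−2) ≥ 1.960·√(1−0.1156) / 0.34 = 1.960·0.940425 / 0.34 = 5.4213
n−2 ≥ 29.3905  ⇒  n ≥ 31.3905
Smallest integer n = 32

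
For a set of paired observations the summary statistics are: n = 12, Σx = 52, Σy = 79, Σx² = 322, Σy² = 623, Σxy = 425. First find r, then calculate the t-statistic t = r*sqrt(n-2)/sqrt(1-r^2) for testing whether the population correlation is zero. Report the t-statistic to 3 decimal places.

4.684

Numerator: nΣxy − (Σx)(Σy) = 12·425 − (52)(79) = 992
Denominator: √[(nΣx²−(Σx)²)(nΣy²−(Σy)²)]
  nΣx²−(Σx)² = 12·322 − 2704 = 1160;  nΣy²−(Σy)² = 12·623 − 6241 = 1235
  √(1160·1235) = √1432600 = 1196.9127
r = 992 / 1196.9127 = 0.8288
t = r·√(n−2)/√(1−r²) = 0.8288·√10 / √(1−0.686909) = 2.620896 / 0.559545 = 4.684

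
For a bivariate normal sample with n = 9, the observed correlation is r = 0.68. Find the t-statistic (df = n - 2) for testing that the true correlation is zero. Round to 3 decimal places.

2.454

1 − r² = 1 − 0.4624 = 0.5376;  √(1−r²) = 0.733212
√(n−2) = √7 = 2.645751
t = r·√(n−2)/√(1−r²) = 0.68 · 2.645751 / 0.733212 = 2.454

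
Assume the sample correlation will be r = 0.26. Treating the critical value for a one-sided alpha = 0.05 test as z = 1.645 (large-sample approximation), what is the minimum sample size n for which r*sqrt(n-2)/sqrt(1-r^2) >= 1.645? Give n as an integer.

Need r·√(n−2)/√(1−r²) ≥ 1.645
√(n−2) ≥ 1.645·√(1−0.0676) / 0.26 = 1.645·0.965609 / 0.26 = 6.1093
n−2 ≥ 37.3235  ⇒  n ≥ 39.3235
Smallest integer n = 40

40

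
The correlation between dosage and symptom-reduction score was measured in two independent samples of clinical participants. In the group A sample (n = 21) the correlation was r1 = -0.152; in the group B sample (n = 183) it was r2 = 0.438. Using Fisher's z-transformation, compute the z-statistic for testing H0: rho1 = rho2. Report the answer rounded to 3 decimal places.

Fisher z-transforms: z1 = atanh(-0.152) = -0.153187, z2 = atanh(0.438) = 0.469753; difference d = -0.622940
Var(d) = 1/18 + 1/180 = 0.0555556 + 0.0055556 = 0.0611112
z = d/√Var(d) = -0.622940 / √0.0611112 = -0.622940 / 0.247207 = -2.520

-2.520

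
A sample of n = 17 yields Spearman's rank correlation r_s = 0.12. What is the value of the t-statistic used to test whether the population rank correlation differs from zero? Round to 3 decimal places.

1 − r_s² = 1 − 0.0144 = 0.9856;  √(1−r_s²) = 0.992774
√(n−2) = √15 = 3.872983
t = r_s·√(n−2)/√(1−r_s²) = 0.12 · 3.872983 / 0.992774 = 0.468

0.468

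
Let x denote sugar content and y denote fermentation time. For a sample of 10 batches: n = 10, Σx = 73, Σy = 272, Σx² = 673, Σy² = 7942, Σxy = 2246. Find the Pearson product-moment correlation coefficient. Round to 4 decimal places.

0.9436

S_xy = nΣxy − ΣxΣy = 10·2246 − 73·272 = 22460 − 19856 = 2604
S_xx = nΣx² − (Σx)² = 10·673 − 73² = 6730 − 5329 = 1401
S_yy = nΣy² − (Σy)² = 10·7942 − 272² = 79420 − 73984 = 5436
r = S_xy / √(S_xx·S_yy) = 2604 / √(1401·5436) = 2604 / √7615836 = 2604 / 2759.6804 = 0.9436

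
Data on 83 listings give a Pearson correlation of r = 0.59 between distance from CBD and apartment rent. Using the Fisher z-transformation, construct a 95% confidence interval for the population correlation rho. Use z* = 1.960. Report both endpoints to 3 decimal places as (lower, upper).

Fisher z: z_r = atanh(r) = ½·ln((1+0.59)/(1−0.59)) = 0.677666
SE(z) = 1/√(n−3) = 1/√80 = 0.111803
95% ⇒ z* = 1.960; margin = 1.960·0.111803 = 0.219134
CI on z-scale: (0.458532, 0.896800)
Back-transform: tanh(0.458532) = 0.428887, tanh(0.896800) = 0.714736

(0.429, 0.715)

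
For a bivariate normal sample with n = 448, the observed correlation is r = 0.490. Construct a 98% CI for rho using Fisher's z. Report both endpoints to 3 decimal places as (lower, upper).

(0.402, 0.569)

z_r = atanh(0.490) = 0.536060;  SE = 1/√(n−3) = 1/√445 = 0.047405
z-limits: 0.536060 ± 2.326·0.047405 = 0.536060 ± 0.110264 = [0.425796, 0.646324]
ρ-limits: (tanh 0.425796, tanh 0.646324) = (0.402, 0.569)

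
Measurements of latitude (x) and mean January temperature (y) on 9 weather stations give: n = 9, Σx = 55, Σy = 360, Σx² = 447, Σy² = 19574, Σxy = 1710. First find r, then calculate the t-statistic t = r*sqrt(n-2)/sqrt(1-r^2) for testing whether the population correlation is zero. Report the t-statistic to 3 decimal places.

-2.244

S_xy = nΣxy − ΣxΣy = 9·1710 − 55·360 = 15390 − 19800 = -4410
S_xx = nΣx² − (Σx)² = 9·447 − 55² = 4023 − 3025 = 998
S_yy = nΣy² − (Σy)² = 9·19574 − 360² = 176166 − 129600 = 46566
r = S_xy / √(S_xx·S_yy) = -4410 / √(998·46566) = -4410 / √46472868 = -4410 / 6817.1011 = -0.6469
t = r·√(n−2)/√(1−r²) = -0.6469·√7 / √(1−0.418480) = -1.711537 / 0.762575 = -2.244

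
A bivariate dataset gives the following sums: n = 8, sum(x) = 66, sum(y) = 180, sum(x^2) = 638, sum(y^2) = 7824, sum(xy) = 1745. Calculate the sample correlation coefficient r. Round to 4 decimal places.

0.4377

S_xy = nΣxy − ΣxΣy = 8·1745 − 66·180 = 13960 − 11880 = 2080
S_xx = nΣx² − (Σx)² = 8·638 − 66² = 5104 − 4356 = 748
S_yy = nΣy² − (Σy)² = 8·7824 − 180² = 62592 − 32400 = 30192
r = S_xy / √(S_xx·S_yy) = 2080 / √(748·30192) = 2080 / √22583616 = 2080 / 4752.2222 = 0.4377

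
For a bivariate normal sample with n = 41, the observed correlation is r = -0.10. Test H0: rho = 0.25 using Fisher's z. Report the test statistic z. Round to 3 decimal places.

-2.193

Fisher z: atanh(-0.10) = -0.100335, atanh(0.25) = 0.255413
z = (z_r − z_0)·√(n−3) = (-0.100335 − 0.255413)·√38 = -0.355748 · 6.164414 = -2.193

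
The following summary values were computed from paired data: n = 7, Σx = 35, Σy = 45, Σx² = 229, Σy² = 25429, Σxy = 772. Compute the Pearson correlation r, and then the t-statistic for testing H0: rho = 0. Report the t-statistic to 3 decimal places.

1.189

Numerator: nΣxy − (Σx)(Σy) = 7·772 − (35)(45) = 3829
Denominator: √[(nΣx²−(Σx)²)(nΣy²−(Σy)²)]
  nΣx²−(Σx)² = 7·229 − 1225 = 378;  nΣy²−(Σy)² = 7·25429 − 2025 = 175978
  √(378·175978) = √66519684 = 8155.9600
r = 3829 / 8155.9600 = 0.4695
t = r·√(n−2)/√(1−r²) = 0.4695·√5 / √(1−0.220430) = 1.049834 / 0.882933 = 1.189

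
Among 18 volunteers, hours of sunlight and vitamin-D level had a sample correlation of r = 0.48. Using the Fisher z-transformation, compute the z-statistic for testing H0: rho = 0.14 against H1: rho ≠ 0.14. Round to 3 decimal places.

z_r = atanh(0.48) = 0.522984,  z_0 = atanh(0.14) = 0.140926
SE = 1/√(n−3) = 1/√15 = 0.258199
z = (z_r − z_0)/SE = (0.522984 − 0.140926) / 0.258199 = 0.382058 / 0.258199 = 1.480

1.480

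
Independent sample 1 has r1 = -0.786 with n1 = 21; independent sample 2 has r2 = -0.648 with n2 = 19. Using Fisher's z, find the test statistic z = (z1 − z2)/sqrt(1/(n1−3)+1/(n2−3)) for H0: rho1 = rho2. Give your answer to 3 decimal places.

z1 = atanh(-0.786) = -1.060879,  z2 = atanh(-0.648) = -0.771843
SE = √(1/(n1−3) + 1/(n2−3)) = √(1/18 + 1/16) = √(0.0555556 + 0.0625000) = √0.1180556 = 0.343592
z = (z1 − z2)/SE = (-1.060879 − (-0.771843)) / 0.343592 = -0.289036 / 0.343592 = -0.841

-0.841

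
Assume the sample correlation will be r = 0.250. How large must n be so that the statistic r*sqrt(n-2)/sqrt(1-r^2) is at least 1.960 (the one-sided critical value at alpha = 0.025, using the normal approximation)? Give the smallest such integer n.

60

Need r·√(n−2)/√(1−r²) ≥ 1.960
√(n−2) ≥ 1.960·√(1−0.062500) / 0.250 = 1.960·0.968246 / 0.250 = 7.5910
n−2 ≥ 57.6233  ⇒  n ≥ 59.6233
Smallest integer n = 60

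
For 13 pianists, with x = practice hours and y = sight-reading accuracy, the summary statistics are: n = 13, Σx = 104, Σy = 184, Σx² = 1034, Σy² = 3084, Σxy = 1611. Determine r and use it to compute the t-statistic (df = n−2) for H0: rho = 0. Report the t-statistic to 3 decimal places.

1.655

S_xy = nΣxy − ΣxΣy = 13·1611 − 104·184 = 20943 − 19136 = 1807
S_xx = nΣx² − (Σx)² = 13·1034 − 104² = 13442 − 10816 = 2626
S_yy = nΣy² − (Σy)² = 13·3084 − 184² = 40092 − 33856 = 6236
r = S_xy / √(S_xx·S_yy) = 1807 / √(2626·6236) = 1807 / √16375736 = 1807 / 4046.6945 = 0.4465
t = r·√(n−2)/√(1−r²) = 0.4465·√11 / √(1−0.199362) = 1.480873 / 0.894784 = 1.655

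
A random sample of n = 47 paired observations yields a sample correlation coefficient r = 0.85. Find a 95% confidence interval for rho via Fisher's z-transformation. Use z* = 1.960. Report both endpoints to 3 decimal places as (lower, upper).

Fisher z: z_r = atanh(r) = ½·ln((1+0.85)/(1−0.85)) = 1.256153
SE(z) = 1/√(n−3) = 1/√44 = 0.150756
95% ⇒ z* = 1.960; margin = 1.960·0.150756 = 0.295482
CI on z-scale: (0.960671, 1.551635)
Back-transform: tanh(0.960671) = 0.744576, tanh(1.551635) = 0.914055

(0.745, 0.914)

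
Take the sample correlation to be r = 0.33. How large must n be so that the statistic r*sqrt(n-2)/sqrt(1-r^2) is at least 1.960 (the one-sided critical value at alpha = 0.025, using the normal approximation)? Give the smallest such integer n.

34

r√(n−2)/√(1−r²) ≥ 1.960  ⇔  n−2 ≥ (1.960)²·(1−r²)/r²
(1−r²)/r² = (1−0.1089)/0.1089 = 8.1827
n ≥ 2 + 3.8416·8.1827 = 2 + 31.4347 = 33.4347
⌈33.4347⌉ = 34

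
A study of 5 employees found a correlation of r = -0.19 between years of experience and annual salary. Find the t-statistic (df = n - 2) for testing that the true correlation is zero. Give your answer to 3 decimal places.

-0.335

t = r·√(n−2) / √(1−r²) with r = -0.19, n = 5
  = -0.19·√3 / √(1 − 0.0361)
  = -0.19·1.732051 / 0.981784
  = -0.329090 / 0.981784 = -0.335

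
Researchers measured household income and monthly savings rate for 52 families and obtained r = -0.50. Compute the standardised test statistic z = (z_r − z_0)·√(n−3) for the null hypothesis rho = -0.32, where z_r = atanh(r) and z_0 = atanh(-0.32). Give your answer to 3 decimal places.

z_r = atanh(-0.50) = -0.549306,  z_0 = atanh(-0.32) = -0.331647
SE = 1/√(n−3) = 1/√49 = 0.142857
z = (z_r − z_0)/SE = (-0.549306 − (-0.331647)) / 0.142857 = -0.217659 / 0.142857 = -1.524

-1.524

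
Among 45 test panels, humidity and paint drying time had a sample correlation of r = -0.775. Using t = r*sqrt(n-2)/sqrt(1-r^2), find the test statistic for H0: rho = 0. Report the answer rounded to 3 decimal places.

1 − r² = 1 − 0.600625 = 0.399375;  √(1−r²) = 0.631961
√(n−2) = √43 = 6.557439
t = r·√(n−2)/√(1−r²) = -0.775 · 6.557439 / 0.631961 = -8.042

-8.042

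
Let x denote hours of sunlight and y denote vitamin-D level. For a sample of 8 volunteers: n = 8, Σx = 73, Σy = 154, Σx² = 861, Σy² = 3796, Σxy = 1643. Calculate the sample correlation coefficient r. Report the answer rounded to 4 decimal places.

0.5906

Numerator: nΣxy − (Σx)(Σy) = 8·1643 − (73)(154) = 1902
Denominator: √[(nΣx²−(Σx)²)(nΣy²−(Σy)²)]
  nΣx²−(Σx)² = 8·861 − 5329 = 1559;  nΣy²−(Σy)² = 8·3796 − 23716 = 6652
  √(1559·6652) = √10370468 = 3220.3211
r = 1902 / 3220.3211 = 0.5906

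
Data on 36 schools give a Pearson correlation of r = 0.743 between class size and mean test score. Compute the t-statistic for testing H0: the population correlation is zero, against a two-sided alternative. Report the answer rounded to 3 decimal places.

t = r·√(n−2) / √(1−r²) with r = 0.743, n = 36
  = 0.743·√34 / √(1 − 0.552049)
  = 0.743·5.830952 / 0.669291
  = 4.332397 / 0.669291 = 6.473

6.473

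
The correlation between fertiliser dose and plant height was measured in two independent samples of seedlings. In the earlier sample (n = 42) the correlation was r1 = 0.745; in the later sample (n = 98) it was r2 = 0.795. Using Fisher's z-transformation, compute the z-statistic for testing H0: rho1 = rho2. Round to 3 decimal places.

z1 = atanh(0.745) = 0.961623,  z2 = atanh(0.795) = 1.084875
SE = √(1/(n1−3) + 1/(n2−3)) = √(1/39 + 1/95) = √(0.0256410 + 0.0105263) = √0.0361673 = 0.190177
z = (z1 − z2)/SE = (0.961623 − 1.084875) / 0.190177 = -0.123252 / 0.190177 = -0.648

-0.648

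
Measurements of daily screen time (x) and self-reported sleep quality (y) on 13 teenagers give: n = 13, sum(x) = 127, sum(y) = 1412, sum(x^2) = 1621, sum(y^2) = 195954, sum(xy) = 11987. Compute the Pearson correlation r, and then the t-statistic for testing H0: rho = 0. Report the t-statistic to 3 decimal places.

S_xy = nΣxy − ΣxΣy = 13·11987 − 127·1412 = 155831 − 179324 = -23493
S_xx = nΣx² − (Σx)² = 13·1621 − 127² = 21073 − 16129 = 4944
S_yy = nΣy² − (Σy)² = 13·195954 − 1412² = 2547402 − 1993744 = 553658
r = S_xy / √(S_xx·S_yy) = -23493 / √(4944·553658) = -23493 / √2737285152 = -23493 / 52319.0706 = -0.4490
t = r·√(n−2)/√(1−r²) = -0.4490·√11 / √(1−0.201601) = -1.489165 / 0.893532 = -1.667

-1.667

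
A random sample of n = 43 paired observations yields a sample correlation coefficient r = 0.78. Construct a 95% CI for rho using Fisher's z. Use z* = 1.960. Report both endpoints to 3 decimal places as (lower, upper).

(0.626, 0.875)

Fisher z: z_r = atanh(r) = ½·ln((1+0.78)/(1−0.78)) = 1.045371
SE(z) = 1/√(n−3) = 1/√40 = 0.158114
95% ⇒ z* = 1.960; margin = 1.960·0.158114 = 0.309903
CI on z-scale: (0.735468, 1.355274)
Back-transform: tanh(0.735468) = 0.626399, tanh(1.355274) = 0.875292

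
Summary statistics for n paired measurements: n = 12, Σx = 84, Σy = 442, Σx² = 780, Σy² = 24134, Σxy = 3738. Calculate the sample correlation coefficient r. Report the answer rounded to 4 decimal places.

Numerator: nΣxy − (Σx)(Σy) = 12·3738 − (84)(442) = 7728
Denominator: √[(nΣx²−(Σx)²)(nΣy²−(Σy)²)]
  nΣx²−(Σx)² = 12·780 − 7056 = 2304;  nΣy²−(Σy)² = 12·24134 − 195364 = 94244
  √(2304·94244) = √217138176 = 14735.6091
r = 7728 / 14735.6091 = 0.5244

0.5244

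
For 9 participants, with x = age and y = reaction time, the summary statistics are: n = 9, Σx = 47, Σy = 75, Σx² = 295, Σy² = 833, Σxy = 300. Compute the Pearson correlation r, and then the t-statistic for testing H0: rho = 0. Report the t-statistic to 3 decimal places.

-5.557

S_xy = nΣxy − ΣxΣy = 9·300 − 47·75 = 2700 − 3525 = -825
S_xx = nΣx² − (Σx)² = 9·295 − 47² = 2655 − 2209 = 446
S_yy = nΣy² − (Σy)² = 9·833 − 75² = 7497 − 5625 = 1872
r = S_xy / √(S_xx·S_yy) = -825 / √(446·1872) = -825 / √834912 = -825 / 913.7352 = -0.9029
t = r·√(n−2)/√(1−r²) = -0.9029·√7 / √(1−0.815228) = -2.388849 / 0.429851 = -5.557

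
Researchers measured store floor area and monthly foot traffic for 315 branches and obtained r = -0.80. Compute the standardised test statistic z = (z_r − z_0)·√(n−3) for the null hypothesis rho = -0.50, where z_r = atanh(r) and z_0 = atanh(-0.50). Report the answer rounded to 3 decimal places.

-9.703

z_r = atanh(-0.80) = -1.098612,  z_0 = atanh(-0.50) = -0.549306
SE = 1/√(n−3) = 1/√312 = 0.056614
z = (z_r − z_0)/SE = (-1.098612 − (-0.549306)) / 0.056614 = -0.549306 / 0.056614 = -9.703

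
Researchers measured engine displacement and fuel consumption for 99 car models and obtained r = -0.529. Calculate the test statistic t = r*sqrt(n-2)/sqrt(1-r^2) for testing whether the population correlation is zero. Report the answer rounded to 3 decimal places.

-6.139

t = r·√(n−2) / √(1−r²) with r = -0.529, n = 99
  = -0.529·√97 / √(1 − 0.279841)
  = -0.529·9.848858 / 0.848622
  = -5.210046 / 0.848622 = -6.139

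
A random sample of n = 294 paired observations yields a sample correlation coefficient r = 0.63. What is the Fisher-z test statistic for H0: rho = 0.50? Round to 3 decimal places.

3.277

z_r = atanh(0.63) = 0.741416,  z_0 = atanh(0.50) = 0.549306
SE = 1/√(n−3) = 1/√291 = 0.058621
z = (z_r − z_0)/SE = (0.741416 − 0.549306) / 0.058621 = 0.192110 / 0.058621 = 3.277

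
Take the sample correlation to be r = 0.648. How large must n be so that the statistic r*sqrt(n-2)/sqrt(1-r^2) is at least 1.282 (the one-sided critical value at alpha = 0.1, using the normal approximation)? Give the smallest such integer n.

5

Need r·√(n−2)/√(1−r²) ≥ 1.282
√(n−2) ≥ 1.282·√(1−0.419904) / 0.648 = 1.282·0.761640 / 0.648 = 1.5068
n−2 ≥ 2.2704  ⇒  n ≥ 4.2704
Smallest integer n = 5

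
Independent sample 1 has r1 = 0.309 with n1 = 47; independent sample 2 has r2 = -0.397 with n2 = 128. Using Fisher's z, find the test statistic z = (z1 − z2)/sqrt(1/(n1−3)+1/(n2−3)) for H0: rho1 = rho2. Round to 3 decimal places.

4.219

z1 = atanh(0.309) = 0.319439,  z2 = atanh(-0.397) = -0.420083
SE = √(1/(n1−3) + 1/(n2−3)) = √(1/44 + 1/125) = √(0.0227273 + 0.0080000) = √0.0307273 = 0.175292
z = (z1 − z2)/SE = (0.319439 − (-0.420083)) / 0.175292 = 0.739522 / 0.175292 = 4.219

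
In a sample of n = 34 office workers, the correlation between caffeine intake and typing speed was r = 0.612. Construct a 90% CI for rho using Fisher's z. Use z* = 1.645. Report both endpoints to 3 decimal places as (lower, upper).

(0.394, 0.765)

z_r = atanh(0.612) = 0.712113;  SE = 1/√(n−3) = 1/√31 = 0.179605
z-limits: 0.712113 ± 1.645·0.179605 = 0.712113 ± 0.295450 = [0.416663, 1.007563]
ρ-limits: (tanh 0.416663, tanh 1.007563) = (0.394, 0.765)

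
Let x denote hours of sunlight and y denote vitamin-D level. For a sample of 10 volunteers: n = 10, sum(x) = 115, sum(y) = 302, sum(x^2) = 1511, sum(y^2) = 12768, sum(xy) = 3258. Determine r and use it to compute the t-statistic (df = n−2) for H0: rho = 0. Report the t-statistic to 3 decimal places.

-0.759

S_xy = nΣxy − ΣxΣy = 10·3258 − 115·302 = 32580 − 34730 = -2150
S_xx = nΣx² − (Σx)² = 10·1511 − 115² = 15110 − 13225 = 1885
S_yy = nΣy² − (Σy)² = 10·12768 − 302² = 127680 − 91204 = 36476
r = S_xy / √(S_xx·S_yy) = -2150 / √(1885·36476) = -2150 / √68757260 = -2150 / 8291.9998 = -0.2593
t = r·√(n−2)/√(1−r²) = -0.2593·√8 / √(1−0.067236) = -0.733411 / 0.965797 = -0.759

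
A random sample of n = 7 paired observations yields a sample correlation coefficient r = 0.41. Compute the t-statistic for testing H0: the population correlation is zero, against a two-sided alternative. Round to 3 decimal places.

1.005

1 − r² = 1 − 0.1681 = 0.8319;  √(1−r²) = 0.912086
√(n−2) = √5 = 2.236068
t = r·√(n−2)/√(1−r²) = 0.41 · 2.236068 / 0.912086 = 1.005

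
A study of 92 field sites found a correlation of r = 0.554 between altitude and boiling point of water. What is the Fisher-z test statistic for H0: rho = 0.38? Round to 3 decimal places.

2.114

z_r = atanh(0.554) = 0.624134,  z_0 = atanh(0.38) = 0.400060
SE = 1/√(n−3) = 1/√89 = 0.106000
z = (z_r − z_0)/SE = (0.624134 − 0.400060) / 0.106000 = 0.224074 / 0.106000 = 2.114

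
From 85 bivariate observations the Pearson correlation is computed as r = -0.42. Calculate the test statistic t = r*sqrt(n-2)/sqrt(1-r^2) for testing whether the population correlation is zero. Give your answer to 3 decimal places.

1 − r² = 1 − 0.1764 = 0.8236;  √(1−r²) = 0.907524
√(n−2) = √83 = 9.110434
t = r·√(n−2)/√(1−r²) = -0.42 · 9.110434 / 0.907524 = -4.216

-4.216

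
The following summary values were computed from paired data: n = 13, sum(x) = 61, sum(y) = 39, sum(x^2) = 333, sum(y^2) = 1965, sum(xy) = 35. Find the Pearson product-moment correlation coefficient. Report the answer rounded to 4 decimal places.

Numerator: nΣxy − (Σx)(Σy) = 13·35 − (61)(39) = -1924
Denominator: √[(nΣx²−(Σx)²)(nΣy²−(Σy)²)]
  nΣx²−(Σx)² = 13·333 − 3721 = 608;  nΣy²−(Σy)² = 13·1965 − 1521 = 24024
  √(608·24024) = √14606592 = 3821.8571
r = -1924 / 3821.8571 = -0.5034

-0.5034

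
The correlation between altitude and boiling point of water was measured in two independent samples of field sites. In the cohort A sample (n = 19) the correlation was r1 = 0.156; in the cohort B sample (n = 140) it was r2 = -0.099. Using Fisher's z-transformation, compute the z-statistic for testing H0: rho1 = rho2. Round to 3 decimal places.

z1 = atanh(0.156) = 0.157284,  z2 = atanh(-0.099) = -0.099325
SE = √(1/(n1−3) + 1/(n2−3)) = √(1/16 + 1/137) = √(0.0625000 + 0.0072993) = √0.0697993 = 0.264196
z = (z1 − z2)/SE = (0.157284 − (-0.099325)) / 0.264196 = 0.256609 / 0.264196 = 0.971

0.971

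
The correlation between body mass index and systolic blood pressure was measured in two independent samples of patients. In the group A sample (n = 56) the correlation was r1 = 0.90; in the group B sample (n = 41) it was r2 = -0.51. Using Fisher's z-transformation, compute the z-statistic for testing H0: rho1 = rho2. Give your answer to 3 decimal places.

z1 = atanh(0.90) = 1.472219,  z2 = atanh(-0.51) = -0.562730
SE = √(1/(n1−3) + 1/(n2−3)) = √(1/53 + 1/38) = √(0.0188679 + 0.0263158) = √0.0451837 = 0.212565
z = (z1 − z2)/SE = (1.472219 − (-0.562730)) / 0.212565 = 2.034949 / 0.212565 = 9.573

9.573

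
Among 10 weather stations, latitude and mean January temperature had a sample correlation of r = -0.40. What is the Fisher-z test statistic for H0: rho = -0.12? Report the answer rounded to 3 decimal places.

-0.802

Fisher z: atanh(-0.40) = -0.423649, atanh(-0.12) = -0.120581
z = (z_r − z_0)·√(n−3) = (-0.423649 − (-0.120581))·√7 = -0.303068 · 2.645751 = -0.802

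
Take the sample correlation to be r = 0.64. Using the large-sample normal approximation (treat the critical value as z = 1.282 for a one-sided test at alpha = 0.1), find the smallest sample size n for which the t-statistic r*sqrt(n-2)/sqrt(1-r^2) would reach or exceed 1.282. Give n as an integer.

5

Need r·√(n−2)/√(1−r²) ≥ 1.282
√(n−2) ≥ 1.282·√(1−0.4096) / 0.64 = 1.282·0.768375 / 0.64 = 1.5392
n−2 ≥ 2.3691  ⇒  n ≥ 4.3691
Smallest integer n = 5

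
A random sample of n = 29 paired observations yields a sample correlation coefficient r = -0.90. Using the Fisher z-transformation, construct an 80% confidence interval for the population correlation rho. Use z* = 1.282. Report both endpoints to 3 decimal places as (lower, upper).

(-0.938, -0.840)

z_r = atanh(-0.90) = -1.472219;  SE = 1/√(n−3) = 1/√26 = 0.196116
z-limits: -1.472219 ± 1.282·0.196116 = -1.472219 ± 0.251421 = [-1.723640, -1.220798]
ρ-limits: (tanh -1.723640, tanh -1.220798) = (-0.938, -0.840)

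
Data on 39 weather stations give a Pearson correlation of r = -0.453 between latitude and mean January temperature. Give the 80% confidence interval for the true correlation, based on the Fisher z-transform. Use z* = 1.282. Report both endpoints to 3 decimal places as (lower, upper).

(-0.606, -0.268)

Fisher z: z_r = atanh(r) = ½·ln((1+(-0.453))/(1−(-0.453))) = -0.488468
SE(z) = 1/√(n−3) = 1/√36 = 0.166667
80% ⇒ z* = 1.282; margin = 1.282·0.166667 = 0.213667
CI on z-scale: (-0.702135, -0.274801)
Back-transform: tanh(-0.702135) = -0.605721, tanh(-0.274801) = -0.268086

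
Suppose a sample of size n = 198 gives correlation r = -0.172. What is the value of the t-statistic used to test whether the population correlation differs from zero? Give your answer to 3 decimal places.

t = r·√(n−2) / √(1−r²) with r = -0.172, n = 198
  = -0.172·√196 / √(1 − 0.029584)
  = -0.172·14.000000 / 0.985097
  = -2.408000 / 0.985097 = -2.444

-2.444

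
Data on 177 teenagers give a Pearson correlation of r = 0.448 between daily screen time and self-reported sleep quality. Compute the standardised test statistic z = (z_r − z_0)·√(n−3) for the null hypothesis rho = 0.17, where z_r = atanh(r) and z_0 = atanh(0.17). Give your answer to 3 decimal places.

4.096

z_r = atanh(0.448) = 0.482195,  z_0 = atanh(0.17) = 0.171667
SE = 1/√(n−3) = 1/√174 = 0.075810
z = (z_r − z_0)/SE = (0.482195 − 0.171667) / 0.075810 = 0.310528 / 0.075810 = 4.096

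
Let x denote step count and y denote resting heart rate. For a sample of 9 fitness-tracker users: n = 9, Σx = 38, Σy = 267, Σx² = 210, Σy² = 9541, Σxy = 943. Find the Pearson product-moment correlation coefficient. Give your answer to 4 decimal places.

Numerator: nΣxy − (Σx)(Σy) = 9·943 − (38)(267) = -1659
Denominator: √[(nΣx²−(Σx)²)(nΣy²−(Σy)²)]
  nΣx²−(Σx)² = 9·210 − 1444 = 446;  nΣy²−(Σy)² = 9·9541 − 71289 = 14580
  √(446·14580) = √6502680 = 2550.0353
r = -1659 / 2550.0353 = -0.6506

-0.6506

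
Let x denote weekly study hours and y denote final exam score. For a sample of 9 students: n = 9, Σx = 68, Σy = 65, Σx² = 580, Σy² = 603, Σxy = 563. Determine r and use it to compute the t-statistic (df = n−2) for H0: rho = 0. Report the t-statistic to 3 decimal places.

3.137

Numerator: nΣxy − (Σx)(Σy) = 9·563 − (68)(65) = 647
Denominator: √[(nΣx²−(Σx)²)(nΣy²−(Σy)²)]
  nΣx²−(Σx)² = 9·580 − 4624 = 596;  nΣy²−(Σy)² = 9·603 − 4225 = 1202
  √(596·1202) = √716392 = 846.3994
r = 647 / 846.3994 = 0.7644
t = r·√(n−2)/√(1−r²) = 0.7644·√7 / √(1−0.584307) = 2.022412 / 0.644743 = 3.137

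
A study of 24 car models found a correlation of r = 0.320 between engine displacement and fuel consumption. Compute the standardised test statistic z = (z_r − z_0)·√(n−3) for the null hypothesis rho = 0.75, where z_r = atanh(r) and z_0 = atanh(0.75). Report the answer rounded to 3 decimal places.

-2.939

Fisher z: atanh(0.320) = 0.331647, atanh(0.75) = 0.972955
z = (z_r − z_0)·√(n−3) = (0.331647 − 0.972955)·√21 = -0.641308 · 4.582576 = -2.939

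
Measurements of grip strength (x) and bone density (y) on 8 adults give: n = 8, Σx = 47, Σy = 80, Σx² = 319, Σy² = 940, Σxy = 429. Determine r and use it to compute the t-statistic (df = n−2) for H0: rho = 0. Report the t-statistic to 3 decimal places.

Numerator: nΣxy − (Σx)(Σy) = 8·429 − (47)(80) = -328
Denominator: √[(nΣx²−(Σx)²)(nΣy²−(Σy)²)]
  nΣx²−(Σx)² = 8·319 − 2209 = 343;  nΣy²−(Σy)² = 8·940 − 6400 = 1120
  √(343·1120) = √384160 = 619.8064
r = -328 / 619.8064 = -0.5292
t = r·√(n−2)/√(1−r²) = -0.5292·√6 / √(1−0.280053) = -1.296270 / 0.848497 = -1.528

-1.528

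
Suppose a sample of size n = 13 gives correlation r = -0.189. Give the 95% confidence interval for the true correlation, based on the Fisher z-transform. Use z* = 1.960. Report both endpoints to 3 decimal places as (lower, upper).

(-0.670, 0.404)

Fisher z: z_r = atanh(r) = ½·ln((1+(-0.189))/(1−(-0.189))) = -0.191300
SE(z) = 1/√(n−3) = 1/√10 = 0.316228
95% ⇒ z* = 1.960; margin = 1.960·0.316228 = 0.619807
CI on z-scale: (-0.811107, 0.428507)
Back-transform: tanh(-0.811107) = -0.670200, tanh(0.428507) = 0.404073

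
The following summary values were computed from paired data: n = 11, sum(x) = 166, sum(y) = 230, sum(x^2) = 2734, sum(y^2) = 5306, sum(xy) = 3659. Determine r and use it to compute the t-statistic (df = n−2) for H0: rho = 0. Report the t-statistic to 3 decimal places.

2.016

S_xy = nΣxy − ΣxΣy = 11·3659 − 166·230 = 40249 − 38180 = 2069
S_xx = nΣx² − (Σx)² = 11·2734 − 166² = 30074 − 27556 = 2518
S_yy = nΣy² − (Σy)² = 11·5306 − 230² = 58366 − 52900 = 5466
r = S_xy / √(S_xx·S_yy) = 2069 / √(2518·5466) = 2069 / √13763388 = 2069 / 3709.9040 = 0.5577
t = r·√(n−2)/√(1−r²) = 0.5577·√9 / √(1−0.311029) = 1.673100 / 0.830043 = 2.016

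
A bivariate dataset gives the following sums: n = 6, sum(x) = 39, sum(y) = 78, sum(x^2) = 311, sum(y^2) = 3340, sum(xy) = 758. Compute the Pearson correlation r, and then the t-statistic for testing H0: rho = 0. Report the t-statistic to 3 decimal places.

Numerator: nΣxy − (Σx)(Σy) = 6·758 − (39)(78) = 1506
Denominator: √[(nΣx²−(Σx)²)(nΣy²−(Σy)²)]
  nΣx²−(Σx)² = 6·311 − 1521 = 345;  nΣy²−(Σy)² = 6·3340 − 6084 = 13956
  √(345·13956) = √4814820 = 2194.2698
r = 1506 / 2194.2698 = 0.6863
t = r·√(n−2)/√(1−r²) = 0.6863·√4 / √(1−0.471008) = 1.372600 / 0.727318 = 1.887

1.887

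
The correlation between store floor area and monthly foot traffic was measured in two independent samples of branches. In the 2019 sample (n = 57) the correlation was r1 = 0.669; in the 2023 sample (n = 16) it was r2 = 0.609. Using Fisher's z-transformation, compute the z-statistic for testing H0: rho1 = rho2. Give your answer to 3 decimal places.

0.329

z1 = atanh(0.669) = 0.808931,  z2 = atanh(0.609) = 0.707330
SE = √(1/(n1−3) + 1/(n2−3)) = √(1/54 + 1/13) = √(0.0185185 + 0.0769231) = √0.0954416 = 0.308936
z = (z1 − z2)/SE = (0.808931 − 0.707330) / 0.308936 = 0.101601 / 0.308936 = 0.329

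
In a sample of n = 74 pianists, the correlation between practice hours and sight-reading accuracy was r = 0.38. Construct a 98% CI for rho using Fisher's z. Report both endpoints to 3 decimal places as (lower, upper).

(0.123, 0.589)

z_r = atanh(0.38) = 0.400060;  SE = 1/√(n−3) = 1/√71 = 0.118678
z-limits: 0.400060 ± 2.326·0.118678 = 0.400060 ± 0.276045 = [0.124015, 0.676105]
ρ-limits: (tanh 0.124015, tanh 0.676105) = (0.123, 0.589)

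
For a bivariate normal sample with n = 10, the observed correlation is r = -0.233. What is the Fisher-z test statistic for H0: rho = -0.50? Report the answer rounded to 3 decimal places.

0.825

z_r = atanh(-0.233) = -0.237359,  z_0 = atanh(-0.50) = -0.549306
SE = 1/√(n−3) = 1/√7 = 0.377964
z = (z_r − z_0)/SE = (-0.237359 − (-0.549306)) / 0.377964 = 0.311947 / 0.377964 = 0.825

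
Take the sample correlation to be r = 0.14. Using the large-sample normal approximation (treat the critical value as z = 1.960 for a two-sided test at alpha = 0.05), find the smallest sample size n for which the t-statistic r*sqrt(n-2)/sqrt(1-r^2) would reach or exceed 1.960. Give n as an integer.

195

Need r·√(n−2)/√(1−r²) ≥ 1.960
√(n−2) ≥ 1.960·√(1−0.0196) / 0.14 = 1.960·0.990152 / 0.14 = 13.8621
n−2 ≥ 192.1578  ⇒  n ≥ 194.1578
Smallest integer n = 195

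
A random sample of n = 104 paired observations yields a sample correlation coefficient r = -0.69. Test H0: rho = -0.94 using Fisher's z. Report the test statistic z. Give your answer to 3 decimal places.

z_r = atanh(-0.69) = -0.847956,  z_0 = atanh(-0.94) = -1.738049
SE = 1/√(n−3) = 1/√101 = 0.099504
z = (z_r − z_0)/SE = (-0.847956 − (-1.738049)) / 0.099504 = 0.890093 / 0.099504 = 8.945

8.945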